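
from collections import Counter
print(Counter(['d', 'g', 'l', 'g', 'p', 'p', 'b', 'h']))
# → Counter({'g': 2, 'p': 2, 'd': 1, 'l': 1, 'b': 1, 'h': 1})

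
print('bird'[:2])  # bi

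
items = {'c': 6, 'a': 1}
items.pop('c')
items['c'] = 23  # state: {'a': 1, 'c': 23}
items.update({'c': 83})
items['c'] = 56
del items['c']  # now {'a': 1}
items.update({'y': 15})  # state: {'a': 1, 'y': 15}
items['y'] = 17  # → {'a': 1, 'y': 17}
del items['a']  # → {'y': 17}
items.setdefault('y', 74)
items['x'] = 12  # {'y': 17, 'x': 12}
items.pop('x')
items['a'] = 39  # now {'y': 17, 'a': 39}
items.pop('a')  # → 39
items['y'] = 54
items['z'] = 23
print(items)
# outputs {'y': 54, 'z': 23}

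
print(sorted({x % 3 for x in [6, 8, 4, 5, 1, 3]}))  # [0, 1, 2]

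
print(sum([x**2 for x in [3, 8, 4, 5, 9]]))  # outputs 195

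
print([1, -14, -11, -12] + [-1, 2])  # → [1, -14, -11, -12, -1, 2]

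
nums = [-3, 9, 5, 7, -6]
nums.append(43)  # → [-3, 9, 5, 7, -6, 43]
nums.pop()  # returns 43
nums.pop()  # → -6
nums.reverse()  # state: [7, 5, 9, -3]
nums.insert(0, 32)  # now [32, 7, 5, 9, -3]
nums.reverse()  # [-3, 9, 5, 7, 32]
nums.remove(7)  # [-3, 9, 5, 32]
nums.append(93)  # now [-3, 9, 5, 32, 93]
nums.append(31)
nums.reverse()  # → [31, 93, 32, 5, 9, -3]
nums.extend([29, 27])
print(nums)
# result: [31, 93, 32, 5, 9, -3, 29, 27]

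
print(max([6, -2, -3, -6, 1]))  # 6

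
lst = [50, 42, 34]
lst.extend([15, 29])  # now [50, 42, 34, 15, 29]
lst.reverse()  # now [29, 15, 34, 42, 50]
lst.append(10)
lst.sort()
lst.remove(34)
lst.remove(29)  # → [10, 15, 42, 50]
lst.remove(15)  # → [10, 42, 50]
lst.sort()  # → [10, 42, 50]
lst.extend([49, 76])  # [10, 42, 50, 49, 76]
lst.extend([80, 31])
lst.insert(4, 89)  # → [10, 42, 50, 49, 89, 76, 80, 31]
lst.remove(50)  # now [10, 42, 49, 89, 76, 80, 31]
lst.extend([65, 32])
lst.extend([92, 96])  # [10, 42, 49, 89, 76, 80, 31, 65, 32, 92, 96]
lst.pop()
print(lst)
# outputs [10, 42, 49, 89, 76, 80, 31, 65, 32, 92]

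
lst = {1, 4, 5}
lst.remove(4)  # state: {1, 5}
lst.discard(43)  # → {1, 5}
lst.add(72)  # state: {1, 5, 72}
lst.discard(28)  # {1, 5, 72}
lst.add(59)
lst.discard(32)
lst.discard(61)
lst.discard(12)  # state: {1, 5, 59, 72}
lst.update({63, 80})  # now {1, 5, 59, 63, 72, 80}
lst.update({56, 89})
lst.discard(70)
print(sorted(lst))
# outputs [1, 5, 56, 59, 63, 72, 80, 89]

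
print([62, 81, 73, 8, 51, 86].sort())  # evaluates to None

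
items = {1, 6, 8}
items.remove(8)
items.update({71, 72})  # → {1, 6, 71, 72}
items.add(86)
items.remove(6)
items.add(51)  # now {1, 51, 71, 72, 86}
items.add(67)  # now {1, 51, 67, 71, 72, 86}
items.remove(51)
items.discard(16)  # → {1, 67, 71, 72, 86}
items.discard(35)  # {1, 67, 71, 72, 86}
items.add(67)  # {1, 67, 71, 72, 86}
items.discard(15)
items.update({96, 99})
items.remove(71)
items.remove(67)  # {1, 72, 86, 96, 99}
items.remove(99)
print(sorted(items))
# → [1, 72, 86, 96]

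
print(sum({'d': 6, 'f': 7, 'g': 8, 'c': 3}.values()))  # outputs 24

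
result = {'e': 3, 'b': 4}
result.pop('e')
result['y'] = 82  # {'b': 4, 'y': 82}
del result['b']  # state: {'y': 82}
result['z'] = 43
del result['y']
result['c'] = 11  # {'z': 43, 'c': 11}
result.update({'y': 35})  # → {'z': 43, 'c': 11, 'y': 35}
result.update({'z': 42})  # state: {'z': 42, 'c': 11, 'y': 35}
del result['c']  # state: {'z': 42, 'y': 35}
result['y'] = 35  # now {'z': 42, 'y': 35}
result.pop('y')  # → 35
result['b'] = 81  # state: {'z': 42, 'b': 81}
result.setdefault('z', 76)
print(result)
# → {'z': 42, 'b': 81}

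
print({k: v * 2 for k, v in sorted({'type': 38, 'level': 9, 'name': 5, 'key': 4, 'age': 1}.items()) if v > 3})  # {'key': 8, 'level': 18, 'name': 10, 'type': 76}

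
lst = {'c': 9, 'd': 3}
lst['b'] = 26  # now {'c': 9, 'd': 3, 'b': 26}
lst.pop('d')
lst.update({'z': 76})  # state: {'c': 9, 'b': 26, 'z': 76}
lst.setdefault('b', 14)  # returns 26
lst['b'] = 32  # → {'c': 9, 'b': 32, 'z': 76}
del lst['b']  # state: {'c': 9, 'z': 76}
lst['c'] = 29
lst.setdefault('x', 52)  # 52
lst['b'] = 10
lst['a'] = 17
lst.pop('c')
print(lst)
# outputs {'z': 76, 'x': 52, 'b': 10, 'a': 17}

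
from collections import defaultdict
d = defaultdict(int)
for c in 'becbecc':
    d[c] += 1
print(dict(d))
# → {'b': 2, 'e': 2, 'c': 3}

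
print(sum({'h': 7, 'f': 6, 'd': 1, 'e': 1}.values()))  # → 15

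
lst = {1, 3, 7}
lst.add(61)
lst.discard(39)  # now {1, 3, 7, 61}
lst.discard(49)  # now {1, 3, 7, 61}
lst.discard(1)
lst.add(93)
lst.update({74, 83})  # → {3, 7, 61, 74, 83, 93}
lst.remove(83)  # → {3, 7, 61, 74, 93}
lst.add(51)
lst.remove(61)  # {3, 7, 51, 74, 93}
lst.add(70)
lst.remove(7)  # {3, 51, 70, 74, 93}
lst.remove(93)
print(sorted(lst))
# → [3, 51, 70, 74]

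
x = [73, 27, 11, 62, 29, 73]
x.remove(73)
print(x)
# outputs [27, 11, 62, 29, 73]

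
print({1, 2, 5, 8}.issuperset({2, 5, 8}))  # True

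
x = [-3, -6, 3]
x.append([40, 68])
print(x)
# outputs [-3, -6, 3, [40, 68]]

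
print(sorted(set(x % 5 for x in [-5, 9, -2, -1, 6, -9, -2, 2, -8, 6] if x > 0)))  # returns [1, 2, 4]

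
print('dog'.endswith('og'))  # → True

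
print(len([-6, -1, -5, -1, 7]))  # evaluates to 5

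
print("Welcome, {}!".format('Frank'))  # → Welcome, Frank!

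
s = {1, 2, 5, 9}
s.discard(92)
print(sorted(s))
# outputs [1, 2, 5, 9]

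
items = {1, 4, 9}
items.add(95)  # {1, 4, 9, 95}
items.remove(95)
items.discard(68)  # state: {1, 4, 9}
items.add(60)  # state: {1, 4, 9, 60}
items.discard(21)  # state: {1, 4, 9, 60}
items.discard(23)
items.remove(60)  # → {1, 4, 9}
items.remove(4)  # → {1, 9}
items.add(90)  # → {1, 9, 90}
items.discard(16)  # {1, 9, 90}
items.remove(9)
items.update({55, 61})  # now {1, 55, 61, 90}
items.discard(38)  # {1, 55, 61, 90}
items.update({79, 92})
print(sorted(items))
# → [1, 55, 61, 79, 90, 92]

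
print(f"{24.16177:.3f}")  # 24.162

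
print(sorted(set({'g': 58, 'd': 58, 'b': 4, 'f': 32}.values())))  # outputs [4, 32, 58]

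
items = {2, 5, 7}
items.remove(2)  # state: {5, 7}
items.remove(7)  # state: {5}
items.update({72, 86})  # {5, 72, 86}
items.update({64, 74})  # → {5, 64, 72, 74, 86}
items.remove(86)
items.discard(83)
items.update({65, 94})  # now {5, 64, 65, 72, 74, 94}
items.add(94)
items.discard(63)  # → {5, 64, 65, 72, 74, 94}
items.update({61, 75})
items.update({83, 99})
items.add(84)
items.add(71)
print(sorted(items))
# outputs [5, 61, 64, 65, 71, 72, 74, 75, 83, 84, 94, 99]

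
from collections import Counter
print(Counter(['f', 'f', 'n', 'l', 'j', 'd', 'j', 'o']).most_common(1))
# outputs [('f', 2)]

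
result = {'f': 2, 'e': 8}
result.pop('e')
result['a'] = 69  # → {'f': 2, 'a': 69}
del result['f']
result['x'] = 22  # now {'a': 69, 'x': 22}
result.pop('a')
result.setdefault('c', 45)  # 45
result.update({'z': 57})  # {'x': 22, 'c': 45, 'z': 57}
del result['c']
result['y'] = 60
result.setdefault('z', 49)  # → 57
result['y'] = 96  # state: {'x': 22, 'z': 57, 'y': 96}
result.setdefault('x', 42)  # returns 22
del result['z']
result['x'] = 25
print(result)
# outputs {'x': 25, 'y': 96}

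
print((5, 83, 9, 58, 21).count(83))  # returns 1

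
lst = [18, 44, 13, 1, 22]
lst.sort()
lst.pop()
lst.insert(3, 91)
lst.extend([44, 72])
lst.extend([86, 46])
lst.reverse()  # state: [46, 86, 72, 44, 22, 91, 18, 13, 1]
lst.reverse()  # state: [1, 13, 18, 91, 22, 44, 72, 86, 46]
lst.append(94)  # [1, 13, 18, 91, 22, 44, 72, 86, 46, 94]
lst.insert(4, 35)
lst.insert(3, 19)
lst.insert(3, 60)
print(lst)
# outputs [1, 13, 18, 60, 19, 91, 35, 22, 44, 72, 86, 46, 94]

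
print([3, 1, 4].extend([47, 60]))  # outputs None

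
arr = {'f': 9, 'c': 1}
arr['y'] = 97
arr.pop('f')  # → 9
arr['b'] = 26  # {'c': 1, 'y': 97, 'b': 26}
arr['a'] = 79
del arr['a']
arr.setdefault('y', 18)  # 97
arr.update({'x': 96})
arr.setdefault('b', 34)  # 26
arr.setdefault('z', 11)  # 11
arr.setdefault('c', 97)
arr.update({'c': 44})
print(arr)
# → {'c': 44, 'y': 97, 'b': 26, 'x': 96, 'z': 11}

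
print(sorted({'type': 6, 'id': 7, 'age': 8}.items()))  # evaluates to [('age', 8), ('id', 7), ('type', 6)]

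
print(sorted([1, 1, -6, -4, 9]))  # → [-6, -4, 1, 1, 9]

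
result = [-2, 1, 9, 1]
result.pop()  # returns 1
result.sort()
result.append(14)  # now [-2, 1, 9, 14]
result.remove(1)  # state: [-2, 9, 14]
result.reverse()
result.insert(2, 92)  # [14, 9, 92, -2]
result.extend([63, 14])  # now [14, 9, 92, -2, 63, 14]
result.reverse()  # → [14, 63, -2, 92, 9, 14]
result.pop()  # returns 14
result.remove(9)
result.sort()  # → [-2, 14, 63, 92]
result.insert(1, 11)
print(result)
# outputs [-2, 11, 14, 63, 92]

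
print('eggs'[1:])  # ggs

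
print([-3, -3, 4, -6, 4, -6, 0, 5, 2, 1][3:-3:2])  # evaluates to [-6, -6]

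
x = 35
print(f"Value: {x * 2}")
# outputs Value: 70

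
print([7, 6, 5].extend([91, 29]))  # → None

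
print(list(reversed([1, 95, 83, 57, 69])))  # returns [69, 57, 83, 95, 1]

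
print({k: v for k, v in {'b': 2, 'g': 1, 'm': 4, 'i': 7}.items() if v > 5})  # {'i': 7}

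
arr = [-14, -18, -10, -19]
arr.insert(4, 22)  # [-14, -18, -10, -19, 22]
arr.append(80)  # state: [-14, -18, -10, -19, 22, 80]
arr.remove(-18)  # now [-14, -10, -19, 22, 80]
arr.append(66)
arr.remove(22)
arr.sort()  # [-19, -14, -10, 66, 80]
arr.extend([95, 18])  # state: [-19, -14, -10, 66, 80, 95, 18]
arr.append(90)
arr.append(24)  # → [-19, -14, -10, 66, 80, 95, 18, 90, 24]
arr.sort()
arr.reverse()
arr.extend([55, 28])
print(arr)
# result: [95, 90, 80, 66, 24, 18, -10, -14, -19, 55, 28]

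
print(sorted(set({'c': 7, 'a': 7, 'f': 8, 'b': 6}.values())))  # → [6, 7, 8]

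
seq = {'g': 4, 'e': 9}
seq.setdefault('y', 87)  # 87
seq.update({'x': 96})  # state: {'g': 4, 'e': 9, 'y': 87, 'x': 96}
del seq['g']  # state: {'e': 9, 'y': 87, 'x': 96}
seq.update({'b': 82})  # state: {'e': 9, 'y': 87, 'x': 96, 'b': 82}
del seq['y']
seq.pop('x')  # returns 96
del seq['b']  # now {'e': 9}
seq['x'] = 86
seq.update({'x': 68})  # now {'e': 9, 'x': 68}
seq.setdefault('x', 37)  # 68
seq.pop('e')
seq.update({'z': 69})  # {'x': 68, 'z': 69}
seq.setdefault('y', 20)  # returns 20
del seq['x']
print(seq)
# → {'z': 69, 'y': 20}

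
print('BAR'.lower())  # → bar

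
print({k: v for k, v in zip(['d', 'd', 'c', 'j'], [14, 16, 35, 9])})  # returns {'d': 16, 'c': 35, 'j': 9}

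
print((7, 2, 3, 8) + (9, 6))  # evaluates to (7, 2, 3, 8, 9, 6)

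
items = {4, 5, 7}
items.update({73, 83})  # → {4, 5, 7, 73, 83}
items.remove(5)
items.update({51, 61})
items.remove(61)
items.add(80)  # {4, 7, 51, 73, 80, 83}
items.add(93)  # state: {4, 7, 51, 73, 80, 83, 93}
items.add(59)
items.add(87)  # {4, 7, 51, 59, 73, 80, 83, 87, 93}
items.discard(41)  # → {4, 7, 51, 59, 73, 80, 83, 87, 93}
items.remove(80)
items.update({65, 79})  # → {4, 7, 51, 59, 65, 73, 79, 83, 87, 93}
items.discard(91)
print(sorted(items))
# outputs [4, 7, 51, 59, 65, 73, 79, 83, 87, 93]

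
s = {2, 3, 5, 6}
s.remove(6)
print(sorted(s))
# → [2, 3, 5]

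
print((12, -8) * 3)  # (12, -8, 12, -8, 12, -8)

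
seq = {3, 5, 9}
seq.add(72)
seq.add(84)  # {3, 5, 9, 72, 84}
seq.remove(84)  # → {3, 5, 9, 72}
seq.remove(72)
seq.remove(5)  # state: {3, 9}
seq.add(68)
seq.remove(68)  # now {3, 9}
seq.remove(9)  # {3}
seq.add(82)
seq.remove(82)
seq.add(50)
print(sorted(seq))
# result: [3, 50]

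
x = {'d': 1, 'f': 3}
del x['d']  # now {'f': 3}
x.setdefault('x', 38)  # 38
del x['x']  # {'f': 3}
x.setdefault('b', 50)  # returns 50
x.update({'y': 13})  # {'f': 3, 'b': 50, 'y': 13}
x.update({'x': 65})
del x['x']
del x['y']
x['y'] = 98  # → {'f': 3, 'b': 50, 'y': 98}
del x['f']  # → {'b': 50, 'y': 98}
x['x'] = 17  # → {'b': 50, 'y': 98, 'x': 17}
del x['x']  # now {'b': 50, 'y': 98}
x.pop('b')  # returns 50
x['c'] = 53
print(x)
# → {'y': 98, 'c': 53}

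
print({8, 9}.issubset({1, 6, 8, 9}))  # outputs True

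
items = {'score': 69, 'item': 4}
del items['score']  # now {'item': 4}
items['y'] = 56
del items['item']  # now {'y': 56}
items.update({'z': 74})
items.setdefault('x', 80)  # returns 80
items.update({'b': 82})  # {'y': 56, 'z': 74, 'x': 80, 'b': 82}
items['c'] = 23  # {'y': 56, 'z': 74, 'x': 80, 'b': 82, 'c': 23}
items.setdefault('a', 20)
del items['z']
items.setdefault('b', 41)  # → 82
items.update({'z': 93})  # {'y': 56, 'x': 80, 'b': 82, 'c': 23, 'a': 20, 'z': 93}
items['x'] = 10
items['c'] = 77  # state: {'y': 56, 'x': 10, 'b': 82, 'c': 77, 'a': 20, 'z': 93}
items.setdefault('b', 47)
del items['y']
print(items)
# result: {'x': 10, 'b': 82, 'c': 77, 'a': 20, 'z': 93}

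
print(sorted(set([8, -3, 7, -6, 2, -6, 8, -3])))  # [-6, -3, 2, 7, 8]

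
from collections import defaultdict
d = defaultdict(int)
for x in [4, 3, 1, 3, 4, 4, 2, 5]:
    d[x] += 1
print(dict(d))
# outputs {4: 3, 3: 2, 1: 1, 2: 1, 5: 1}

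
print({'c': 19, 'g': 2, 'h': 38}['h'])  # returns 38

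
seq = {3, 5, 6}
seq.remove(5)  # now {3, 6}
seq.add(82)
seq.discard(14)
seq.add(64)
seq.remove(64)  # {3, 6, 82}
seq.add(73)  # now {3, 6, 73, 82}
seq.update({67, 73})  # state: {3, 6, 67, 73, 82}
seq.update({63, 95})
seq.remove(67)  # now {3, 6, 63, 73, 82, 95}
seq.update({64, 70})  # {3, 6, 63, 64, 70, 73, 82, 95}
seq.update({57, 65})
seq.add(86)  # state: {3, 6, 57, 63, 64, 65, 70, 73, 82, 86, 95}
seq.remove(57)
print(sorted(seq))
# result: [3, 6, 63, 64, 65, 70, 73, 82, 86, 95]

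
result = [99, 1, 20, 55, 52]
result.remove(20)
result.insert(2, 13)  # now [99, 1, 13, 55, 52]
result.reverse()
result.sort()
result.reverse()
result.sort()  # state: [1, 13, 52, 55, 99]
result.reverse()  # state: [99, 55, 52, 13, 1]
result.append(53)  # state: [99, 55, 52, 13, 1, 53]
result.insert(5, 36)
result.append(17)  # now [99, 55, 52, 13, 1, 36, 53, 17]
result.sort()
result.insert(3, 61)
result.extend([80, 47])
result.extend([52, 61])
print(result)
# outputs [1, 13, 17, 61, 36, 52, 53, 55, 99, 80, 47, 52, 61]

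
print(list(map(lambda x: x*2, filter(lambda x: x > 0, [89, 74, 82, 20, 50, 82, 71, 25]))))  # [178, 148, 164, 40, 100, 164, 142, 50]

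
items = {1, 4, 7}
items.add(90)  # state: {1, 4, 7, 90}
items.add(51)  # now {1, 4, 7, 51, 90}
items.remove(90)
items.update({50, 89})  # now {1, 4, 7, 50, 51, 89}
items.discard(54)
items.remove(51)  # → {1, 4, 7, 50, 89}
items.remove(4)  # {1, 7, 50, 89}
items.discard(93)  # {1, 7, 50, 89}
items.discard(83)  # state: {1, 7, 50, 89}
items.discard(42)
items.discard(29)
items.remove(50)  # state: {1, 7, 89}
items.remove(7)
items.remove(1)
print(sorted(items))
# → [89]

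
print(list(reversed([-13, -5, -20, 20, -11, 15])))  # [15, -11, 20, -20, -5, -13]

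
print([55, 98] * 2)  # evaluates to [55, 98, 55, 98]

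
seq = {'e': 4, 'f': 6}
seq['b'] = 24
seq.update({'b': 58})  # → {'e': 4, 'f': 6, 'b': 58}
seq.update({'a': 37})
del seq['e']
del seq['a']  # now {'f': 6, 'b': 58}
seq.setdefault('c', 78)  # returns 78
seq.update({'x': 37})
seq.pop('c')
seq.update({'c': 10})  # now {'f': 6, 'b': 58, 'x': 37, 'c': 10}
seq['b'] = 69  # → {'f': 6, 'b': 69, 'x': 37, 'c': 10}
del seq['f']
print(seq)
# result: {'b': 69, 'x': 37, 'c': 10}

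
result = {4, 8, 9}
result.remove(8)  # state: {4, 9}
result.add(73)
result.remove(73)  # {4, 9}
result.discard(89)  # {4, 9}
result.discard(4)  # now {9}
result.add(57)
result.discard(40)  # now {9, 57}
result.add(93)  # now {9, 57, 93}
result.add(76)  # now {9, 57, 76, 93}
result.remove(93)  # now {9, 57, 76}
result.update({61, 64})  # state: {9, 57, 61, 64, 76}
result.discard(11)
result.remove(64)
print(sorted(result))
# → [9, 57, 61, 76]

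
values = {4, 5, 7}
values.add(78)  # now {4, 5, 7, 78}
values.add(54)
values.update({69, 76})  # {4, 5, 7, 54, 69, 76, 78}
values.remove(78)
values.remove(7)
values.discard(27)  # {4, 5, 54, 69, 76}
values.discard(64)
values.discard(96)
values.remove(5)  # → {4, 54, 69, 76}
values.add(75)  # {4, 54, 69, 75, 76}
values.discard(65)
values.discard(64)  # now {4, 54, 69, 75, 76}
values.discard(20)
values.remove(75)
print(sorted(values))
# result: [4, 54, 69, 76]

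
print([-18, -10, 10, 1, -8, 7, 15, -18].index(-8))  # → 4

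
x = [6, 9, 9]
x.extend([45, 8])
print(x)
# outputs [6, 9, 9, 45, 8]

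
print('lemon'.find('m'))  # 2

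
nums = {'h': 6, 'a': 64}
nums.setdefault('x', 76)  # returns 76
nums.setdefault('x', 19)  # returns 76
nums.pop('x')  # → 76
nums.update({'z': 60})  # {'h': 6, 'a': 64, 'z': 60}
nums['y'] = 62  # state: {'h': 6, 'a': 64, 'z': 60, 'y': 62}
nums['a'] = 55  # {'h': 6, 'a': 55, 'z': 60, 'y': 62}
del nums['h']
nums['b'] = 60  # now {'a': 55, 'z': 60, 'y': 62, 'b': 60}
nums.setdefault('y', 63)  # 62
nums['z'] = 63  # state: {'a': 55, 'z': 63, 'y': 62, 'b': 60}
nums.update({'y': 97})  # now {'a': 55, 'z': 63, 'y': 97, 'b': 60}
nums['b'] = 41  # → {'a': 55, 'z': 63, 'y': 97, 'b': 41}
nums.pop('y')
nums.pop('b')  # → 41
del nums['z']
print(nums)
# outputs {'a': 55}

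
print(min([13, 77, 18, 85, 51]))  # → 13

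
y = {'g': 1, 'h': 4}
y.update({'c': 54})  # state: {'g': 1, 'h': 4, 'c': 54}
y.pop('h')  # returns 4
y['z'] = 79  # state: {'g': 1, 'c': 54, 'z': 79}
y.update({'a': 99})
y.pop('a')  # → 99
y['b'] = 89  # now {'g': 1, 'c': 54, 'z': 79, 'b': 89}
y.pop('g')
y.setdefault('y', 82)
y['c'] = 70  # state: {'c': 70, 'z': 79, 'b': 89, 'y': 82}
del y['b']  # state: {'c': 70, 'z': 79, 'y': 82}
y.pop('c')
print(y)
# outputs {'z': 79, 'y': 82}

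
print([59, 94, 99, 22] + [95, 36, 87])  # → [59, 94, 99, 22, 95, 36, 87]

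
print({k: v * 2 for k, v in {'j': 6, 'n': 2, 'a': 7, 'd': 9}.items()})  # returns {'j': 12, 'n': 4, 'a': 14, 'd': 18}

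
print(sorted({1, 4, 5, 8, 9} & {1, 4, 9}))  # [1, 4, 9]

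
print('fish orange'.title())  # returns Fish Orange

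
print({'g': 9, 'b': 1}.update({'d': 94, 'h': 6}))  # None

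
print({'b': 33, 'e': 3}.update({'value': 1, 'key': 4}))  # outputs None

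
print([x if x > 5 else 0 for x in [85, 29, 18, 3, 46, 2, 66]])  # [85, 29, 18, 0, 46, 0, 66]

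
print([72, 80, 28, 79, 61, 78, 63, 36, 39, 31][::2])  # [72, 28, 61, 63, 39]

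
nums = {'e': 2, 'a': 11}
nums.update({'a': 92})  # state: {'e': 2, 'a': 92}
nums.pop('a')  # 92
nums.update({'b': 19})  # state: {'e': 2, 'b': 19}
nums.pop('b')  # 19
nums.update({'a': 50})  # {'e': 2, 'a': 50}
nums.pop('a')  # 50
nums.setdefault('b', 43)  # 43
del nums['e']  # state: {'b': 43}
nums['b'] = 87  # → {'b': 87}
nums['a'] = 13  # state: {'b': 87, 'a': 13}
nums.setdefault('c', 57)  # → 57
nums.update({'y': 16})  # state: {'b': 87, 'a': 13, 'c': 57, 'y': 16}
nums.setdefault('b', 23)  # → 87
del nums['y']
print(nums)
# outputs {'b': 87, 'a': 13, 'c': 57}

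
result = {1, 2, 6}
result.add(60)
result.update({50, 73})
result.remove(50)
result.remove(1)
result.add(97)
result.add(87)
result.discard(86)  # {2, 6, 60, 73, 87, 97}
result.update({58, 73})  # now {2, 6, 58, 60, 73, 87, 97}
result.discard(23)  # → {2, 6, 58, 60, 73, 87, 97}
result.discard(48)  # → {2, 6, 58, 60, 73, 87, 97}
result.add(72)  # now {2, 6, 58, 60, 72, 73, 87, 97}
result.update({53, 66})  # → {2, 6, 53, 58, 60, 66, 72, 73, 87, 97}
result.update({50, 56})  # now {2, 6, 50, 53, 56, 58, 60, 66, 72, 73, 87, 97}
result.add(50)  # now {2, 6, 50, 53, 56, 58, 60, 66, 72, 73, 87, 97}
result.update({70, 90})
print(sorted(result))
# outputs [2, 6, 50, 53, 56, 58, 60, 66, 70, 72, 73, 87, 90, 97]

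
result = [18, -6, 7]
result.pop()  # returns 7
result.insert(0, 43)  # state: [43, 18, -6]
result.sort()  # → [-6, 18, 43]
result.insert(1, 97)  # [-6, 97, 18, 43]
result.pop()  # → 43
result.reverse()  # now [18, 97, -6]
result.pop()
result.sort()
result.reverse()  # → [97, 18]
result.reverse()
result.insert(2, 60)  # [18, 97, 60]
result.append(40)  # [18, 97, 60, 40]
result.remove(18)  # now [97, 60, 40]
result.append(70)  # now [97, 60, 40, 70]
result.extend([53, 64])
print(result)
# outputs [97, 60, 40, 70, 53, 64]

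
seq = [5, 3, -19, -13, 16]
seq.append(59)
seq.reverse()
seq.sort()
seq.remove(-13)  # [-19, 3, 5, 16, 59]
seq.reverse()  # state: [59, 16, 5, 3, -19]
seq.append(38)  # [59, 16, 5, 3, -19, 38]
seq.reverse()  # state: [38, -19, 3, 5, 16, 59]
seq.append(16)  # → [38, -19, 3, 5, 16, 59, 16]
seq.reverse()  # [16, 59, 16, 5, 3, -19, 38]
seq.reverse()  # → [38, -19, 3, 5, 16, 59, 16]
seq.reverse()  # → [16, 59, 16, 5, 3, -19, 38]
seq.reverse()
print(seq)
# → [38, -19, 3, 5, 16, 59, 16]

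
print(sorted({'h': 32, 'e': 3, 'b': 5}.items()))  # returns [('b', 5), ('e', 3), ('h', 32)]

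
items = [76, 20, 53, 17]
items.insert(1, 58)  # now [76, 58, 20, 53, 17]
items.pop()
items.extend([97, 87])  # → [76, 58, 20, 53, 97, 87]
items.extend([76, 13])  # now [76, 58, 20, 53, 97, 87, 76, 13]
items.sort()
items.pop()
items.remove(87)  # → [13, 20, 53, 58, 76, 76]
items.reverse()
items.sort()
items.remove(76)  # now [13, 20, 53, 58, 76]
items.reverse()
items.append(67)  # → [76, 58, 53, 20, 13, 67]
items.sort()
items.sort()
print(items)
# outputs [13, 20, 53, 58, 67, 76]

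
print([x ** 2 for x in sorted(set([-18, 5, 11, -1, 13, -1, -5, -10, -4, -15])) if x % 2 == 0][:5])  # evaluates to [324, 100, 16]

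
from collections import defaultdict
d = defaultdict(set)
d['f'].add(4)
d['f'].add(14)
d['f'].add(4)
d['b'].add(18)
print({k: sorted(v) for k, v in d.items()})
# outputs {'f': [4, 14], 'b': [18]}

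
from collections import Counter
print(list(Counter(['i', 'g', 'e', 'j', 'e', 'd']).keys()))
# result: ['i', 'g', 'e', 'j', 'd']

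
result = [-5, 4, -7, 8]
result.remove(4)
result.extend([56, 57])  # [-5, -7, 8, 56, 57]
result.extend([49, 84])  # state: [-5, -7, 8, 56, 57, 49, 84]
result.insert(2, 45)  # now [-5, -7, 45, 8, 56, 57, 49, 84]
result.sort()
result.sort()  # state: [-7, -5, 8, 45, 49, 56, 57, 84]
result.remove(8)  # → [-7, -5, 45, 49, 56, 57, 84]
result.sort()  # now [-7, -5, 45, 49, 56, 57, 84]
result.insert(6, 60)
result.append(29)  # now [-7, -5, 45, 49, 56, 57, 60, 84, 29]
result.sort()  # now [-7, -5, 29, 45, 49, 56, 57, 60, 84]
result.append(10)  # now [-7, -5, 29, 45, 49, 56, 57, 60, 84, 10]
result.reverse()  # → [10, 84, 60, 57, 56, 49, 45, 29, -5, -7]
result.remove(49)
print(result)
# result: [10, 84, 60, 57, 56, 45, 29, -5, -7]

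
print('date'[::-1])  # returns etad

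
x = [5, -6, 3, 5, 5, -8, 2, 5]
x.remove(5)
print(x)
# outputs [-6, 3, 5, 5, -8, 2, 5]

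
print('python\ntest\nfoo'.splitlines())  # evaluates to ['python', 'test', 'foo']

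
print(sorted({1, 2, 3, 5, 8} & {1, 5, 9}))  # [1, 5]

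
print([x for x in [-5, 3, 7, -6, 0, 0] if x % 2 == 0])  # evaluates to [-6, 0, 0]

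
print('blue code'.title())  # Blue Code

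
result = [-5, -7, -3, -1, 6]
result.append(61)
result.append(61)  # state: [-5, -7, -3, -1, 6, 61, 61]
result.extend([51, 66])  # [-5, -7, -3, -1, 6, 61, 61, 51, 66]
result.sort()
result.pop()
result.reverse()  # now [61, 61, 51, 6, -1, -3, -5, -7]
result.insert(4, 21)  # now [61, 61, 51, 6, 21, -1, -3, -5, -7]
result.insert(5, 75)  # [61, 61, 51, 6, 21, 75, -1, -3, -5, -7]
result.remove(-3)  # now [61, 61, 51, 6, 21, 75, -1, -5, -7]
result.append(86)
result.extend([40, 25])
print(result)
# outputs [61, 61, 51, 6, 21, 75, -1, -5, -7, 86, 40, 25]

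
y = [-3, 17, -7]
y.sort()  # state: [-7, -3, 17]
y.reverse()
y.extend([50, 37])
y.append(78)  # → [17, -3, -7, 50, 37, 78]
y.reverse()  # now [78, 37, 50, -7, -3, 17]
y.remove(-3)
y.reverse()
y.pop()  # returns 78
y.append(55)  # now [17, -7, 50, 37, 55]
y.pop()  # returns 55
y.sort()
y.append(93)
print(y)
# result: [-7, 17, 37, 50, 93]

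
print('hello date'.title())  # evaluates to Hello Date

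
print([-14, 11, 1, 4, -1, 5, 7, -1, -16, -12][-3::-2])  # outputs [-1, 5, 4, 11]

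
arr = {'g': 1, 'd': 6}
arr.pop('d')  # 6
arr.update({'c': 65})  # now {'g': 1, 'c': 65}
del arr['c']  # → {'g': 1}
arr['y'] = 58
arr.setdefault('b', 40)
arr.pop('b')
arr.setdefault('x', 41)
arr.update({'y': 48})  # {'g': 1, 'y': 48, 'x': 41}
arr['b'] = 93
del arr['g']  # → {'y': 48, 'x': 41, 'b': 93}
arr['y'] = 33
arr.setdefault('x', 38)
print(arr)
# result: {'y': 33, 'x': 41, 'b': 93}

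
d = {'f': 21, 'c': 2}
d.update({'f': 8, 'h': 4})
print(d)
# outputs {'f': 8, 'c': 2, 'h': 4}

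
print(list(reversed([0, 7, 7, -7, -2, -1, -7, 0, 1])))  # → [1, 0, -7, -1, -2, -7, 7, 7, 0]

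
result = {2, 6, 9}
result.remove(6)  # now {2, 9}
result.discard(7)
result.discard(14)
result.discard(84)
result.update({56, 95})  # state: {2, 9, 56, 95}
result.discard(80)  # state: {2, 9, 56, 95}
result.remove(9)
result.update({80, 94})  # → {2, 56, 80, 94, 95}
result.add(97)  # {2, 56, 80, 94, 95, 97}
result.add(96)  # {2, 56, 80, 94, 95, 96, 97}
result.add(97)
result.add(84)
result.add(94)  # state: {2, 56, 80, 84, 94, 95, 96, 97}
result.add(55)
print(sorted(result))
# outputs [2, 55, 56, 80, 84, 94, 95, 96, 97]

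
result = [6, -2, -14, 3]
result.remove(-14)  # [6, -2, 3]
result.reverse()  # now [3, -2, 6]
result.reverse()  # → [6, -2, 3]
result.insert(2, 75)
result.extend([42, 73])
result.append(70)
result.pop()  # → 70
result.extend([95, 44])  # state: [6, -2, 75, 3, 42, 73, 95, 44]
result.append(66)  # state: [6, -2, 75, 3, 42, 73, 95, 44, 66]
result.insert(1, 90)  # [6, 90, -2, 75, 3, 42, 73, 95, 44, 66]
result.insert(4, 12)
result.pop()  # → 66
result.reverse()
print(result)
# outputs [44, 95, 73, 42, 3, 12, 75, -2, 90, 6]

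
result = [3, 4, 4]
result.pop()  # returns 4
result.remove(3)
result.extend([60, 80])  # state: [4, 60, 80]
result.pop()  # 80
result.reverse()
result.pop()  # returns 4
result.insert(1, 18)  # [60, 18]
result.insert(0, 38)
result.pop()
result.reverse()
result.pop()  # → 38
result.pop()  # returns 60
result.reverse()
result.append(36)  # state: [36]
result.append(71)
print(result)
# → [36, 71]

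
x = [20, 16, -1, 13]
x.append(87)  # [20, 16, -1, 13, 87]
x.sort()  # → [-1, 13, 16, 20, 87]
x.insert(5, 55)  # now [-1, 13, 16, 20, 87, 55]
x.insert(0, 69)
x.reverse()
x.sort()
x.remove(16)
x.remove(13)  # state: [-1, 20, 55, 69, 87]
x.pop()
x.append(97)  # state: [-1, 20, 55, 69, 97]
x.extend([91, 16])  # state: [-1, 20, 55, 69, 97, 91, 16]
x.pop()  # 16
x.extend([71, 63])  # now [-1, 20, 55, 69, 97, 91, 71, 63]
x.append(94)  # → [-1, 20, 55, 69, 97, 91, 71, 63, 94]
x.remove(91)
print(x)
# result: [-1, 20, 55, 69, 97, 71, 63, 94]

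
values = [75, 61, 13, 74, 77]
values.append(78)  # [75, 61, 13, 74, 77, 78]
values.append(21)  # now [75, 61, 13, 74, 77, 78, 21]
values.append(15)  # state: [75, 61, 13, 74, 77, 78, 21, 15]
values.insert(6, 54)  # [75, 61, 13, 74, 77, 78, 54, 21, 15]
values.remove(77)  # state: [75, 61, 13, 74, 78, 54, 21, 15]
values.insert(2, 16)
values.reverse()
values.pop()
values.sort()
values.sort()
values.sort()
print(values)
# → [13, 15, 16, 21, 54, 61, 74, 78]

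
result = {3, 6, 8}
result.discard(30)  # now {3, 6, 8}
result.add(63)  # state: {3, 6, 8, 63}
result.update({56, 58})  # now {3, 6, 8, 56, 58, 63}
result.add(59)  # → {3, 6, 8, 56, 58, 59, 63}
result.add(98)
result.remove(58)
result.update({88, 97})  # {3, 6, 8, 56, 59, 63, 88, 97, 98}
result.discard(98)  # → {3, 6, 8, 56, 59, 63, 88, 97}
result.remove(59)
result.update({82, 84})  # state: {3, 6, 8, 56, 63, 82, 84, 88, 97}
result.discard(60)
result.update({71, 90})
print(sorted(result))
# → [3, 6, 8, 56, 63, 71, 82, 84, 88, 90, 97]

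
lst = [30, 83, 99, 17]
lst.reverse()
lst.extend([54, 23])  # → [17, 99, 83, 30, 54, 23]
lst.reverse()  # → [23, 54, 30, 83, 99, 17]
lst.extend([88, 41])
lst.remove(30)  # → [23, 54, 83, 99, 17, 88, 41]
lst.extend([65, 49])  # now [23, 54, 83, 99, 17, 88, 41, 65, 49]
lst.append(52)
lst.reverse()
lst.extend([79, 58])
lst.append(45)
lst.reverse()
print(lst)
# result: [45, 58, 79, 23, 54, 83, 99, 17, 88, 41, 65, 49, 52]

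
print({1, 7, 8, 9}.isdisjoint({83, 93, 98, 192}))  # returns True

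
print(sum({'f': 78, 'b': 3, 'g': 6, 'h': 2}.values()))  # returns 89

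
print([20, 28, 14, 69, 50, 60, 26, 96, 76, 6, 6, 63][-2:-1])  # [6]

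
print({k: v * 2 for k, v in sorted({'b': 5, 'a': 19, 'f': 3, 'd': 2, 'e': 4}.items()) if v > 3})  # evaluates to {'a': 38, 'b': 10, 'e': 8}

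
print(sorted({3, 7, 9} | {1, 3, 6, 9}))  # [1, 3, 6, 7, 9]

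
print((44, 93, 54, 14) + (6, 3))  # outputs (44, 93, 54, 14, 6, 3)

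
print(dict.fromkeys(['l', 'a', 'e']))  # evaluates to {'l': None, 'a': None, 'e': None}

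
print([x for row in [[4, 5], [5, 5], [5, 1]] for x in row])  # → [4, 5, 5, 5, 5, 1]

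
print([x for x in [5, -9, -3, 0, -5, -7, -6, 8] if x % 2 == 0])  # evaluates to [0, -6, 8]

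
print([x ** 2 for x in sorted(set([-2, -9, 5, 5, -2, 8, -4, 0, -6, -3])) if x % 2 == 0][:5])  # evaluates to [36, 16, 4, 0, 64]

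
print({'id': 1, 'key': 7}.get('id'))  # 1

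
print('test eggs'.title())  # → Test Eggs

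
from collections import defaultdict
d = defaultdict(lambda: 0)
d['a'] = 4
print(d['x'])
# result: 0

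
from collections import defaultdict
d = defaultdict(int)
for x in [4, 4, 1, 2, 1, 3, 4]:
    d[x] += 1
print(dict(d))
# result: {4: 3, 1: 2, 2: 1, 3: 1}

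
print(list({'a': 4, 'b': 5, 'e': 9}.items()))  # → [('a', 4), ('b', 5), ('e', 9)]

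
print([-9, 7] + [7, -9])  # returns [-9, 7, 7, -9]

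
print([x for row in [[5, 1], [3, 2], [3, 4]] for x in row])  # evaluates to [5, 1, 3, 2, 3, 4]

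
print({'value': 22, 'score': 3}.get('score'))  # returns 3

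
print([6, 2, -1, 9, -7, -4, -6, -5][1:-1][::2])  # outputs [2, 9, -4]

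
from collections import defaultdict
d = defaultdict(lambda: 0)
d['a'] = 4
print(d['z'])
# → 0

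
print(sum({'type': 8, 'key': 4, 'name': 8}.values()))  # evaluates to 20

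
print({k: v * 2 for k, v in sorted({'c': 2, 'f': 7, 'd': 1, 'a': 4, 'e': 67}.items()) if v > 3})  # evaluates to {'a': 8, 'e': 134, 'f': 14}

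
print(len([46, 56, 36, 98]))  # 4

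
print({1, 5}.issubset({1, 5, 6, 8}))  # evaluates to True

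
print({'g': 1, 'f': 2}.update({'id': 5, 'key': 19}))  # None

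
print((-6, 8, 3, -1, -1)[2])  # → 3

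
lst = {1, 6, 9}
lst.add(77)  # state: {1, 6, 9, 77}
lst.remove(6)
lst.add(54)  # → {1, 9, 54, 77}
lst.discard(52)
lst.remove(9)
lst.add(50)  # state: {1, 50, 54, 77}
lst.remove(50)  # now {1, 54, 77}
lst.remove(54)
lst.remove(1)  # {77}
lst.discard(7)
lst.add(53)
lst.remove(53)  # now {77}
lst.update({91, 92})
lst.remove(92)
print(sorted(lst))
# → [77, 91]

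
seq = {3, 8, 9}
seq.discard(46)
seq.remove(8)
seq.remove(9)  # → {3}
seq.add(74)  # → {3, 74}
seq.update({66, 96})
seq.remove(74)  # {3, 66, 96}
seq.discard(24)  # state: {3, 66, 96}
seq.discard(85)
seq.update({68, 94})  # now {3, 66, 68, 94, 96}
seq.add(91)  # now {3, 66, 68, 91, 94, 96}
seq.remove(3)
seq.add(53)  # {53, 66, 68, 91, 94, 96}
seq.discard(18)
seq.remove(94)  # {53, 66, 68, 91, 96}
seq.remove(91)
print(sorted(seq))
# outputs [53, 66, 68, 96]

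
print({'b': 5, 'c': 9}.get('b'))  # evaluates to 5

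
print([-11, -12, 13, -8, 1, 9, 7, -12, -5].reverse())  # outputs None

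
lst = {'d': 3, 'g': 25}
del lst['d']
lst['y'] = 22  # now {'g': 25, 'y': 22}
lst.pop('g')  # 25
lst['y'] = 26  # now {'y': 26}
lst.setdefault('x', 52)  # 52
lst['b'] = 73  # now {'y': 26, 'x': 52, 'b': 73}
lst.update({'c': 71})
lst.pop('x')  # 52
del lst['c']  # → {'y': 26, 'b': 73}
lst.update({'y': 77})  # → {'y': 77, 'b': 73}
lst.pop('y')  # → 77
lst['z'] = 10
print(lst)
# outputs {'b': 73, 'z': 10}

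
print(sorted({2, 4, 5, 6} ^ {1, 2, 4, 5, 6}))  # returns [1]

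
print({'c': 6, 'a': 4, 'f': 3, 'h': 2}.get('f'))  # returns 3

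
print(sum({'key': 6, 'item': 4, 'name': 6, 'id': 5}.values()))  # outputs 21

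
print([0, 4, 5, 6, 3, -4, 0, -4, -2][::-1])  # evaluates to [-2, -4, 0, -4, 3, 6, 5, 4, 0]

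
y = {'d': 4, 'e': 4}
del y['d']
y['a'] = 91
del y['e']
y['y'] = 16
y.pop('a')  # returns 91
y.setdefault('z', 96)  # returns 96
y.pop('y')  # 16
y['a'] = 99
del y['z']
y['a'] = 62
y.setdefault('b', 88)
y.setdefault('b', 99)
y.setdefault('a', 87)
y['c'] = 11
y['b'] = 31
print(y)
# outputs {'a': 62, 'b': 31, 'c': 11}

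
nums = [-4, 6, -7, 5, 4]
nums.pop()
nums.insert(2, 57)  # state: [-4, 6, 57, -7, 5]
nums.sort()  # [-7, -4, 5, 6, 57]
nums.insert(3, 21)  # [-7, -4, 5, 21, 6, 57]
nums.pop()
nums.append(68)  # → [-7, -4, 5, 21, 6, 68]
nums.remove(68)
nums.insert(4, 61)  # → [-7, -4, 5, 21, 61, 6]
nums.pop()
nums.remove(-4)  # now [-7, 5, 21, 61]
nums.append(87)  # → [-7, 5, 21, 61, 87]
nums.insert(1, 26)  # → [-7, 26, 5, 21, 61, 87]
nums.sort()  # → [-7, 5, 21, 26, 61, 87]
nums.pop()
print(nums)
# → [-7, 5, 21, 26, 61]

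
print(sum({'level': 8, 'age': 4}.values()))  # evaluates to 12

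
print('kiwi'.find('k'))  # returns 0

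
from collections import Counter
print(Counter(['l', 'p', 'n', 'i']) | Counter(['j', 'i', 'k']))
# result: Counter({'l': 1, 'p': 1, 'n': 1, 'i': 1, 'j': 1, 'k': 1})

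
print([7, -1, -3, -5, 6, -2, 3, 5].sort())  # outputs None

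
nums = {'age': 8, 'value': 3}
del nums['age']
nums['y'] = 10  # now {'value': 3, 'y': 10}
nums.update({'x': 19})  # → {'value': 3, 'y': 10, 'x': 19}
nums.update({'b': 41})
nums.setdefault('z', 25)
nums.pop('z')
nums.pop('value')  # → 3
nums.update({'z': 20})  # {'y': 10, 'x': 19, 'b': 41, 'z': 20}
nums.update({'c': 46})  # {'y': 10, 'x': 19, 'b': 41, 'z': 20, 'c': 46}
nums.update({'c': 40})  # {'y': 10, 'x': 19, 'b': 41, 'z': 20, 'c': 40}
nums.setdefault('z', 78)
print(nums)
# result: {'y': 10, 'x': 19, 'b': 41, 'z': 20, 'c': 40}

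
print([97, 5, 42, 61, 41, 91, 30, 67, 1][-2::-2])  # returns [67, 91, 61, 5]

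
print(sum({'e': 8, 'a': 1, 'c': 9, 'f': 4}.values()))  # 22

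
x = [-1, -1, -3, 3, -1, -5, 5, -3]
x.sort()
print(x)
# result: [-5, -3, -3, -1, -1, -1, 3, 5]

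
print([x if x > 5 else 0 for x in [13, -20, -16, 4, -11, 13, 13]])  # [13, 0, 0, 0, 0, 13, 13]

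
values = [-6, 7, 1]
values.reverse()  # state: [1, 7, -6]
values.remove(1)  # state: [7, -6]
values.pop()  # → -6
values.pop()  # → 7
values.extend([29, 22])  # [29, 22]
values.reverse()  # [22, 29]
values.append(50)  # [22, 29, 50]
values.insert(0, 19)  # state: [19, 22, 29, 50]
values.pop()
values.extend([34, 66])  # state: [19, 22, 29, 34, 66]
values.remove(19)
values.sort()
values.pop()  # 66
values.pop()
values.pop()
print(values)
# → [22]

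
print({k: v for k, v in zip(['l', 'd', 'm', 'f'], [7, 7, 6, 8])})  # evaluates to {'l': 7, 'd': 7, 'm': 6, 'f': 8}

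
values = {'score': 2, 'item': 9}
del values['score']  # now {'item': 9}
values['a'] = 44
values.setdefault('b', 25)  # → 25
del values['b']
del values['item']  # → {'a': 44}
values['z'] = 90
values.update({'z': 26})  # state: {'a': 44, 'z': 26}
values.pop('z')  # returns 26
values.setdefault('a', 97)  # 44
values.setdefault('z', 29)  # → 29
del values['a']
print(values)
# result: {'z': 29}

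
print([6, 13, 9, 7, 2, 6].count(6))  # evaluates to 2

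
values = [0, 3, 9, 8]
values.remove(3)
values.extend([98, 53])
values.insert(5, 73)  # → [0, 9, 8, 98, 53, 73]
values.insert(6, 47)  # [0, 9, 8, 98, 53, 73, 47]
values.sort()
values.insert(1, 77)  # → [0, 77, 8, 9, 47, 53, 73, 98]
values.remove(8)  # [0, 77, 9, 47, 53, 73, 98]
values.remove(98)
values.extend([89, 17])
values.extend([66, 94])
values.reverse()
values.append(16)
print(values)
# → [94, 66, 17, 89, 73, 53, 47, 9, 77, 0, 16]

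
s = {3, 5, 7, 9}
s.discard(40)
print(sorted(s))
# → [3, 5, 7, 9]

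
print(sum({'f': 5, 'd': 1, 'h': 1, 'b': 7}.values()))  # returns 14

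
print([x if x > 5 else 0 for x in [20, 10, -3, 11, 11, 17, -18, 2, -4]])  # [20, 10, 0, 11, 11, 17, 0, 0, 0]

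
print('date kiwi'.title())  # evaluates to Date Kiwi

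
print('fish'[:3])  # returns fis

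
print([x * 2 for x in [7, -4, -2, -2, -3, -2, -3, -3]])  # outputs [14, -8, -4, -4, -6, -4, -6, -6]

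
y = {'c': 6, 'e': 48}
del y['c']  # {'e': 48}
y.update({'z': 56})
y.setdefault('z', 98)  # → 56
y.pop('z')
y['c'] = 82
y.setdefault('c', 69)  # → 82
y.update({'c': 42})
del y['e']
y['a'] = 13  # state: {'c': 42, 'a': 13}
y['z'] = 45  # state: {'c': 42, 'a': 13, 'z': 45}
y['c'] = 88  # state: {'c': 88, 'a': 13, 'z': 45}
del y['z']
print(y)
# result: {'c': 88, 'a': 13}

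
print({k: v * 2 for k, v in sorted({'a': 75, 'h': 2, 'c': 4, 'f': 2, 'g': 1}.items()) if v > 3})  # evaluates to {'a': 150, 'c': 8}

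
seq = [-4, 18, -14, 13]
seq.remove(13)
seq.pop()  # -14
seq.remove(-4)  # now [18]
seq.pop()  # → 18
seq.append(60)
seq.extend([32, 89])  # [60, 32, 89]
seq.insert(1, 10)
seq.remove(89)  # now [60, 10, 32]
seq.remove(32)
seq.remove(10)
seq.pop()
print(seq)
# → []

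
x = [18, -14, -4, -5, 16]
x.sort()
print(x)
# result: [-14, -5, -4, 16, 18]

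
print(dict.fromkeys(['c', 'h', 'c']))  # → {'c': None, 'h': None}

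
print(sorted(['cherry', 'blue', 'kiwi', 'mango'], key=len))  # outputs ['blue', 'kiwi', 'mango', 'cherry']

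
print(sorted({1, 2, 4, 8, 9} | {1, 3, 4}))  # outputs [1, 2, 3, 4, 8, 9]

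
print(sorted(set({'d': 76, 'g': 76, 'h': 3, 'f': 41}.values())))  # [3, 41, 76]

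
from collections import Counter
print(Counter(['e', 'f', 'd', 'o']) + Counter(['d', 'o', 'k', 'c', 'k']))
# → Counter({'d': 2, 'o': 2, 'k': 2, 'e': 1, 'f': 1, 'c': 1})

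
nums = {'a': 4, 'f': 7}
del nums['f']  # {'a': 4}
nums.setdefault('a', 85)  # 4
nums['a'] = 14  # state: {'a': 14}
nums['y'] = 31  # {'a': 14, 'y': 31}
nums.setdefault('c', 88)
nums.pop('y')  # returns 31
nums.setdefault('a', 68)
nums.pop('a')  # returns 14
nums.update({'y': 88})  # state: {'c': 88, 'y': 88}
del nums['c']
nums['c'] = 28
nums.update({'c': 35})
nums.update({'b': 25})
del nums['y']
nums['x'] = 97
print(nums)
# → {'c': 35, 'b': 25, 'x': 97}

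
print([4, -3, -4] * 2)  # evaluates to [4, -3, -4, 4, -3, -4]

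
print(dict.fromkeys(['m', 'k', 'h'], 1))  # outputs {'m': 1, 'k': 1, 'h': 1}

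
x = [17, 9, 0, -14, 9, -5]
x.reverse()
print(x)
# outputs [-5, 9, -14, 0, 9, 17]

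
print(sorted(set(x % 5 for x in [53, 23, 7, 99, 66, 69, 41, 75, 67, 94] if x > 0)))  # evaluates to [0, 1, 2, 3, 4]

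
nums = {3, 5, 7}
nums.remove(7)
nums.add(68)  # {3, 5, 68}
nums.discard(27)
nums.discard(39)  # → {3, 5, 68}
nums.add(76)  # {3, 5, 68, 76}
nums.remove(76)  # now {3, 5, 68}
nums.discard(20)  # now {3, 5, 68}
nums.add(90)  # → {3, 5, 68, 90}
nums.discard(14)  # {3, 5, 68, 90}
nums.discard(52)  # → {3, 5, 68, 90}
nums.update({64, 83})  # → {3, 5, 64, 68, 83, 90}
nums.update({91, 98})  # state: {3, 5, 64, 68, 83, 90, 91, 98}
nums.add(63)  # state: {3, 5, 63, 64, 68, 83, 90, 91, 98}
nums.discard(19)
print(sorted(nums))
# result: [3, 5, 63, 64, 68, 83, 90, 91, 98]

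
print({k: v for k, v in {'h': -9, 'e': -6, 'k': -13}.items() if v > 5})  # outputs {}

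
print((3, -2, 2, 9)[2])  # 2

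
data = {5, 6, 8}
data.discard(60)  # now {5, 6, 8}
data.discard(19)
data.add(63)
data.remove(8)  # {5, 6, 63}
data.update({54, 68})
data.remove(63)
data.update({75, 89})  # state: {5, 6, 54, 68, 75, 89}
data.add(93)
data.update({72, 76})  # {5, 6, 54, 68, 72, 75, 76, 89, 93}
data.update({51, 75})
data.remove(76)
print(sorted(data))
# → [5, 6, 51, 54, 68, 72, 75, 89, 93]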